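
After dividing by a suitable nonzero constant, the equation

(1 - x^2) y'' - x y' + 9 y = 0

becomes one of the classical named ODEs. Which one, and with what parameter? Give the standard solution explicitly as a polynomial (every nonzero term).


The equation is already in a standard form:  (1 - x^2) y'' - x y' + 9 y = 0.
This matches the Chebyshev equation (1 - x^2) y'' - x y' + n^2 y = 0 (note the -x y' term, not -2x y') with n^2 = 9, so n = 3; the polynomial solution is T_3(x).
With y = sum_k a_k x^k, matching x^k gives (k+2)(k+1) a_{k+2} = (k^2 - n^2) a_k = (k - 3)(k + 3) a_k. The right side vanishes at k = 3, so the series with the parity of 3 terminates at degree 3.
Standard normalization: leading coefficient of T_n is 2^(n-1), so a_3 = 2^2 = 4. Work downward with a_k = (k+1)(k+2) a_{k+2} / ((k - 3)(k + 3)):
  a_1 = (2)(3)(4) / ((1 - 3)(1 + 3)) = 24/(-8) = -3
Hence T_3(x) = 4 x^3 - 3 x.

T_3(x); series = 4 x^3 - 3 x


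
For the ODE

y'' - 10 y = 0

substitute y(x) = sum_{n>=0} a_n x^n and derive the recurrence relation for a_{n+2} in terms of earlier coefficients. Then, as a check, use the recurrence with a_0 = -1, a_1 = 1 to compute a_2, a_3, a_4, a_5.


Substitute y = sum_n a_n x^n into y'' + (const) y = 0.
y''(x) = sum_{n>=0} (n+2)(n+1) a_{n+2} x^n.
The ODE becomes sum_n [(n+2)(n+1) a_{n+2} - 10 a_n] x^n = 0.
Setting each coefficient to zero gives the recurrence:
  (n+2)(n+1) a_{n+2} - 10 a_n = 0,
  a_{n+2} = 10 / ((n+1)(n+2)) a_n.

Check with a_0 = -1, a_1 = 1 (apply the recurrence for n = 0, 1, 2, 3): a_0 = -1, a_1 = 1, a_2 = -5, a_3 = 5/3, a_4 = -25/6, a_5 = 5/6.

a_{n+2} = 10/((n+1)(n+2)) * a_n; check: a_0 = -1, a_1 = 1, a_2 = -5, a_3 = 5/3, a_4 = -25/6, a_5 = 5/6


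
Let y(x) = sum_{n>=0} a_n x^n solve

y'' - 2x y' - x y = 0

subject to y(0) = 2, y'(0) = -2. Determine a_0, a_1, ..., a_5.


Ansatz: y(x) = sum_{n>=0} a_n x^n, so y'(x) = sum_{n>=1} n a_n x^(n-1) and y''(x) = sum_{n>=2} n(n-1) a_n x^(n-2).
Substitute into P(x) y'' + Q(x) y' + R(x) y = 0 with P(x) = 1, Q(x) = -2x, R(x) = -x, and match powers of x.
Initial conditions: a_0 = 2, a_1 = -2.
Setting the coefficient of each power of x to zero and solving order by order (substituting the coefficients already found):
  x^0: 2 a_2 = 0  ->  a_2 = 0
  x^1: 6 a_3 - 2 a_1 - a_0 = 0  ->  6 a_3 = 2 a_1 + a_0 = -2  ->  a_3 = -1/3
  x^2: 12 a_4 - 4 a_2 - a_1 = 0  ->  12 a_4 = 4 a_2 + a_1 = -2  ->  a_4 = -1/6
  x^3: 20 a_5 - 6 a_3 - a_2 = 0  ->  20 a_5 = 6 a_3 + a_2 = -2  ->  a_5 = -1/10
Truncated series: y(x) = 2 - 2 x - (1/3) x^3 - (1/6) x^4 - (1/10) x^5 + O(x^6).

a_0 = 2; a_1 = -2; a_2 = 0; a_3 = -1/3; a_4 = -1/6; a_5 = -1/10


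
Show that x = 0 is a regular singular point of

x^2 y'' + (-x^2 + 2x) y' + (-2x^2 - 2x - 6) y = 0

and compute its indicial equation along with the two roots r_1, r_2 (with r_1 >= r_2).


Divide by x^2 to reach normal form y'' + P_1(x) y' + P_2(x) y = 0 with P_1(x) = -1 + 2/x and P_2(x) = -2 - 2/x - 6/x^2.
x = 0 is a singular point because the y'-coefficient -1 + 2/x has a pole at x = 0 and the y-coefficient -2 - 2/x - 6/x^2 has a pole at x = 0.
It is a regular singular point because x P_1(x) = p(x) = 2 - x and x^2 P_2(x) = q(x) = -2x^2 - 2x - 6 are polynomials, hence analytic at x = 0.
p(0) = 2,  q(0) = -6.
Indicial equation: r(r-1) + p(0) r + q(0) = 0, i.e. r^2 + (p(0) - 1) r + q(0) = 0, i.e. r^2 + 1 r - 6 = 0.
Discriminant: (1)^2 - 4(-6) = 25, so r = (-1 ± 5)/2.
Solving: r_1 = 2, r_2 = -3.

indicial: r^2 + 1 r - 6 = 0; roots r_1 = 2, r_2 = -3


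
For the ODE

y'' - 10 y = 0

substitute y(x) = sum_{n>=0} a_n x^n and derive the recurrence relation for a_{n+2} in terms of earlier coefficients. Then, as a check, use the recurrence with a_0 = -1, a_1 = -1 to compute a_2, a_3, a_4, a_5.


Substitute y = sum_n a_n x^n into y'' + (const) y = 0.
y''(x) = sum_{n>=0} (n+2)(n+1) a_{n+2} x^n.
The ODE becomes sum_n [(n+2)(n+1) a_{n+2} - 10 a_n] x^n = 0.
Setting each coefficient to zero gives the recurrence:
  (n+2)(n+1) a_{n+2} - 10 a_n = 0,
  a_{n+2} = 10 / ((n+1)(n+2)) a_n.

Check with a_0 = -1, a_1 = -1 (apply the recurrence for n = 0, 1, 2, 3): a_0 = -1, a_1 = -1, a_2 = -5, a_3 = -5/3, a_4 = -25/6, a_5 = -5/6.

a_{n+2} = 10/((n+1)(n+2)) * a_n; check: a_0 = -1, a_1 = -1, a_2 = -5, a_3 = -5/3, a_4 = -25/6, a_5 = -5/6


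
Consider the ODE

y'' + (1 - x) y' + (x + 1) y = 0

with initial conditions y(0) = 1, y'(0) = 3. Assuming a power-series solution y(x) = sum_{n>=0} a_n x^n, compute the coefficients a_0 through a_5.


Ansatz: y(x) = sum_{n>=0} a_n x^n, so y'(x) = sum_{n>=1} n a_n x^(n-1) and y''(x) = sum_{n>=2} n(n-1) a_n x^(n-2).
Substitute into P(x) y'' + Q(x) y' + R(x) y = 0 with P(x) = 1, Q(x) = 1 - x, R(x) = x + 1, and match powers of x.
Initial conditions: a_0 = 1, a_1 = 3.
Setting the coefficient of each power of x to zero and solving order by order (substituting the coefficients already found):
  x^0: 2 a_2 + a_1 + a_0 = 0  ->  2 a_2 = -a_1 - a_0 = -4  ->  a_2 = -2
  x^1: 6 a_3 + 2 a_2 + a_0 = 0  ->  6 a_3 = -2 a_2 - a_0 = 3  ->  a_3 = 1/2
  x^2: 12 a_4 + 3 a_3 - a_2 + a_1 = 0  ->  12 a_4 = -3 a_3 + a_2 - a_1 = -13/2  ->  a_4 = -13/24
  x^3: 20 a_5 + 4 a_4 - 2 a_3 + a_2 = 0  ->  20 a_5 = -4 a_4 + 2 a_3 - a_2 = 31/6  ->  a_5 = 31/120
Truncated series: y(x) = 1 + 3 x - 2 x^2 + (1/2) x^3 - (13/24) x^4 + (31/120) x^5 + O(x^6).

a_0 = 1; a_1 = 3; a_2 = -2; a_3 = 1/2; a_4 = -13/24; a_5 = 31/120


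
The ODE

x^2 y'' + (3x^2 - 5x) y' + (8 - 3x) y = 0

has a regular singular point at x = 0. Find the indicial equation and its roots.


Divide by x^2 to reach normal form y'' + P_1(x) y' + P_2(x) y = 0 with P_1(x) = 3 - 5/x and P_2(x) = -3/x + 8/x^2.
x = 0 is a singular point because the y'-coefficient 3 - 5/x has a pole at x = 0 and the y-coefficient -3/x + 8/x^2 has a pole at x = 0.
It is a regular singular point because x P_1(x) = p(x) = 3x - 5 and x^2 P_2(x) = q(x) = 8 - 3x are polynomials, hence analytic at x = 0.
p(0) = -5,  q(0) = 8.
Indicial equation: r(r-1) + p(0) r + q(0) = 0, i.e. r^2 + (p(0) - 1) r + q(0) = 0, i.e. r^2 - 6 r + 8 = 0.
Discriminant: (-6)^2 - 4(8) = 4, so r = (6 ± 2)/2.
Solving: r_1 = 4, r_2 = 2.

indicial: r^2 - 6 r + 8 = 0; roots r_1 = 4, r_2 = 2


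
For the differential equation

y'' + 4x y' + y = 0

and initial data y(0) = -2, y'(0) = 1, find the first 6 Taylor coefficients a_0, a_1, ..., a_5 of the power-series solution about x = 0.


Ansatz: y(x) = sum_{n>=0} a_n x^n, so y'(x) = sum_{n>=1} n a_n x^(n-1) and y''(x) = sum_{n>=2} n(n-1) a_n x^(n-2).
Substitute into P(x) y'' + Q(x) y' + R(x) y = 0 with P(x) = 1, Q(x) = 4x, R(x) = 1, and match powers of x.
Initial conditions: a_0 = -2, a_1 = 1.
Setting the coefficient of each power of x to zero and solving order by order (substituting the coefficients already found):
  x^0: 2 a_2 + a_0 = 0  ->  2 a_2 = -a_0 = 2  ->  a_2 = 1
  x^1: 6 a_3 + 5 a_1 = 0  ->  6 a_3 = -5 a_1 = -5  ->  a_3 = -5/6
  x^2: 12 a_4 + 9 a_2 = 0  ->  12 a_4 = -9 a_2 = -9  ->  a_4 = -3/4
  x^3: 20 a_5 + 13 a_3 = 0  ->  20 a_5 = -13 a_3 = 65/6  ->  a_5 = 13/24
Truncated series: y(x) = -2 + x + x^2 - (5/6) x^3 - (3/4) x^4 + (13/24) x^5 + O(x^6).

a_0 = -2; a_1 = 1; a_2 = 1; a_3 = -5/6; a_4 = -3/4; a_5 = 13/24


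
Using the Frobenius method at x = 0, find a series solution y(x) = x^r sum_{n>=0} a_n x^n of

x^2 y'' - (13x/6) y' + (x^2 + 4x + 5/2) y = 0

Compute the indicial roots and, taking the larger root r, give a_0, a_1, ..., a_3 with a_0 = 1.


Write in Frobenius form y'' + (p(x)/x) y' + (q(x)/x^2) y = 0:
  p(x) = -13/6,  q(x) = x^2 + 4x + 5/2.
Indicial equation: r(r-1) + (-13/6) r + (5/2) = 0 -> roots r_1 = 5/3, r_2 = 3/2.
Take r = r_1 = 5/3. Let y(x) = x^r sum_{n>=0} a_n x^n with a_0 = 1.
Substitute y = x^r sum a_n x^n and match x^{r+n}. The recurrence is
  D(n) a_n + 4 a_{n-1} + 1 a_{n-2} = 0,  where D(n) = (r+n)(r+n-1) + (-13/6)(r+n) + (5/2).
  a_n = [-4 a_{n-1} - 1 a_{n-2}] / D(n).
Since the indicial polynomial factors as (r - r_1)(r - r_2), D(n) = (r_1 + n - r_1)(r_1 + n - r_2) = n(n + 1/6).
Evaluating step by step (a_0 = 1):
  n = 1: D(1) = 1(1 + 1/6) = 7/6; numerator = -4(1) = -4; a_1 = (-4)/(7/6) = -24/7
  n = 2: D(2) = 2(2 + 1/6) = 13/3; numerator = -4(-24/7) - 1(1) = 89/7; a_2 = (89/7)/(13/3) = 267/91
  n = 3: D(3) = 3(3 + 1/6) = 19/2; numerator = -4(267/91) - 1(-24/7) = -108/13; a_3 = (-108/13)/(19/2) = -216/247

r = 5/3; a_0 = 1; a_1 = -24/7; a_2 = 267/91; a_3 = -216/247


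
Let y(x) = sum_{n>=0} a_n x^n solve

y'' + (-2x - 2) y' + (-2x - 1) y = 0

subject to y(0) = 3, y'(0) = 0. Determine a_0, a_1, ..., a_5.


Ansatz: y(x) = sum_{n>=0} a_n x^n, so y'(x) = sum_{n>=1} n a_n x^(n-1) and y''(x) = sum_{n>=2} n(n-1) a_n x^(n-2).
Substitute into P(x) y'' + Q(x) y' + R(x) y = 0 with P(x) = 1, Q(x) = -2x - 2, R(x) = -2x - 1, and match powers of x.
Initial conditions: a_0 = 3, a_1 = 0.
Setting the coefficient of each power of x to zero and solving order by order (substituting the coefficients already found):
  x^0: 2 a_2 - 2 a_1 - a_0 = 0  ->  2 a_2 = 2 a_1 + a_0 = 3  ->  a_2 = 3/2
  x^1: 6 a_3 - 4 a_2 - 3 a_1 - 2 a_0 = 0  ->  6 a_3 = 4 a_2 + 3 a_1 + 2 a_0 = 12  ->  a_3 = 2
  x^2: 12 a_4 - 6 a_3 - 5 a_2 - 2 a_1 = 0  ->  12 a_4 = 6 a_3 + 5 a_2 + 2 a_1 = 39/2  ->  a_4 = 13/8
  x^3: 20 a_5 - 8 a_4 - 7 a_3 - 2 a_2 = 0  ->  20 a_5 = 8 a_4 + 7 a_3 + 2 a_2 = 30  ->  a_5 = 3/2
Truncated series: y(x) = 3 + (3/2) x^2 + 2 x^3 + (13/8) x^4 + (3/2) x^5 + O(x^6).

a_0 = 3; a_1 = 0; a_2 = 3/2; a_3 = 2; a_4 = 13/8; a_5 = 3/2


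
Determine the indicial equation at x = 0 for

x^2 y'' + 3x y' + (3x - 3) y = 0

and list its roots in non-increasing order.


Divide by x^2 to reach normal form y'' + P_1(x) y' + P_2(x) y = 0 with P_1(x) = 3/x and P_2(x) = 3/x - 3/x^2.
x = 0 is a singular point because the y'-coefficient 3/x has a pole at x = 0 and the y-coefficient 3/x - 3/x^2 has a pole at x = 0.
It is a regular singular point because x P_1(x) = p(x) = 3 and x^2 P_2(x) = q(x) = 3x - 3 are polynomials, hence analytic at x = 0.
p(0) = 3,  q(0) = -3.
Indicial equation: r(r-1) + p(0) r + q(0) = 0, i.e. r^2 + (p(0) - 1) r + q(0) = 0, i.e. r^2 + 2 r - 3 = 0.
Discriminant: (2)^2 - 4(-3) = 16, so r = (-2 ± 4)/2.
Solving: r_1 = 1, r_2 = -3.

indicial: r^2 + 2 r - 3 = 0; roots r_1 = 1, r_2 = -3


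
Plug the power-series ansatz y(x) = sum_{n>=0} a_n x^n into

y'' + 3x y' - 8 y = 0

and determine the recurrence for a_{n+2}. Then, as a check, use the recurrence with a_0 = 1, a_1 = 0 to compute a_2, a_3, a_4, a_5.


Substitute y = sum_n a_n x^n.
y''(x) has coefficient (n+2)(n+1) a_{n+2} at x^n;
3 x y'(x) has coefficient 3 n a_n at x^n (shift);
-8 y(x) has coefficient -8 a_n at x^n.
Matching x^n: (n+2)(n+1) a_{n+2} + (3n - 8) a_n = 0.
Thus a_{n+2} = (-3n + 8) / ((n+1)(n+2)) * a_n.

Check with a_0 = 1, a_1 = 0 (apply the recurrence for n = 0, 1, 2, 3): a_0 = 1, a_1 = 0, a_2 = 4, a_3 = 0, a_4 = 2/3, a_5 = 0.

a_(n+2) = (-3n + 8) / ((n+1)(n+2)) * a_n; check: a_0 = 1, a_1 = 0, a_2 = 4, a_3 = 0, a_4 = 2/3, a_5 = 0


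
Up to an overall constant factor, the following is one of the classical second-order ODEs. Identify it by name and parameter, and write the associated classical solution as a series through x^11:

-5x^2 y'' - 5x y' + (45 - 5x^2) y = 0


All three coefficients share the factor -5; dividing through by -5 gives  x^2 y'' + x y' + (x^2 - 9) y = 0.
This matches the Bessel equation x^2 y'' + x y' + (x^2 - nu^2) y = 0 with nu^2 = 9, so nu = 3; the solution bounded at x = 0 is J_3(x).
Frobenius at x = 0: indicial roots ±nu; for r = nu the recurrence k(k + 2nu) c_k = -c_{k-2} gives the standard series J_nu(x) = sum_{k>=0} (-1)^k / (k! (k+nu)!) (x/2)^(2k+nu). Evaluate the first 5 terms:
  k = 0: (-1)^0 / (0! * 3! * 2^3) x^3 = 1/(1*6*8) x^3 = (1/48) x^3
  k = 1: (-1)^1 / (1! * 4! * 2^5) x^5 = -1/(1*24*32) x^5 = (-1/768) x^5
  k = 2: (-1)^2 / (2! * 5! * 2^7) x^7 = 1/(2*120*128) x^7 = (1/30720) x^7
  k = 3: (-1)^3 / (3! * 6! * 2^9) x^9 = -1/(6*720*512) x^9 = (-1/2211840) x^9
  k = 4: (-1)^4 / (4! * 7! * 2^11) x^11 = 1/(24*5040*2048) x^11 = (1/247726080) x^11
Hence J_3(x) = x^11/247726080 - x^9/2211840 + x^7/30720 - x^5/768 + x^3/48 + ....

J_3(x); series = x^11/247726080 - x^9/2211840 + x^7/30720 - x^5/768 + x^3/48


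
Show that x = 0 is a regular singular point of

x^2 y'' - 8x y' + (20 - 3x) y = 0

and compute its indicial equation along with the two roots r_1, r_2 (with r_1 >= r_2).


Divide by x^2 to reach normal form y'' + P_1(x) y' + P_2(x) y = 0 with P_1(x) = -8/x and P_2(x) = -3/x + 20/x^2.
x = 0 is a singular point because the y'-coefficient -8/x has a pole at x = 0 and the y-coefficient -3/x + 20/x^2 has a pole at x = 0.
It is a regular singular point because x P_1(x) = p(x) = -8 and x^2 P_2(x) = q(x) = 20 - 3x are polynomials, hence analytic at x = 0.
p(0) = -8,  q(0) = 20.
Indicial equation: r(r-1) + p(0) r + q(0) = 0, i.e. r^2 + (p(0) - 1) r + q(0) = 0, i.e. r^2 - 9 r + 20 = 0.
Discriminant: (-9)^2 - 4(20) = 1, so r = (9 ± 1)/2.
Solving: r_1 = 5, r_2 = 4.

indicial: r^2 - 9 r + 20 = 0; roots r_1 = 5, r_2 = 4


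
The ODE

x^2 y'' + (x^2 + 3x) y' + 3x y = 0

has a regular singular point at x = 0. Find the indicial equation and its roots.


Divide by x^2 to reach normal form y'' + P_1(x) y' + P_2(x) y = 0 with P_1(x) = 1 + 3/x and P_2(x) = 3/x.
x = 0 is a singular point because the y'-coefficient 1 + 3/x has a pole at x = 0 and the y-coefficient 3/x has a pole at x = 0.
It is a regular singular point because x P_1(x) = p(x) = x + 3 and x^2 P_2(x) = q(x) = 3x are polynomials, hence analytic at x = 0.
p(0) = 3,  q(0) = 0.
Indicial equation: r(r-1) + p(0) r + q(0) = 0, i.e. r^2 + (p(0) - 1) r + q(0) = 0, i.e. r^2 + 2 r = 0.
Discriminant: (2)^2 - 4(0) = 4, so r = (-2 ± 2)/2.
Solving: r_1 = 0, r_2 = -2.

indicial: r^2 + 2 r = 0; roots r_1 = 0, r_2 = -2


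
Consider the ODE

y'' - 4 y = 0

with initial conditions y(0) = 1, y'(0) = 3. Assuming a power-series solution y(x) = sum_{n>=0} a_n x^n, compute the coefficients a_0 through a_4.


Ansatz: y(x) = sum_{n>=0} a_n x^n, so y'(x) = sum_{n>=1} n a_n x^(n-1) and y''(x) = sum_{n>=2} n(n-1) a_n x^(n-2).
Substitute into P(x) y'' + Q(x) y' + R(x) y = 0 with P(x) = 1, Q(x) = 0, R(x) = -4, and match powers of x.
Initial conditions: a_0 = 1, a_1 = 3.
Setting the coefficient of each power of x to zero and solving order by order (substituting the coefficients already found):
  x^0: 2 a_2 - 4 a_0 = 0  ->  2 a_2 = 4 a_0 = 4  ->  a_2 = 2
  x^1: 6 a_3 - 4 a_1 = 0  ->  6 a_3 = 4 a_1 = 12  ->  a_3 = 2
  x^2: 12 a_4 - 4 a_2 = 0  ->  12 a_4 = 4 a_2 = 8  ->  a_4 = 2/3
Truncated series: y(x) = 1 + 3 x + 2 x^2 + 2 x^3 + (2/3) x^4 + O(x^5).

a_0 = 1; a_1 = 3; a_2 = 2; a_3 = 2; a_4 = 2/3


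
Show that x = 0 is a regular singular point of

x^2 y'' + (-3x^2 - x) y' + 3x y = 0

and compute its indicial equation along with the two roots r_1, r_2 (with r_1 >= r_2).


Divide by x^2 to reach normal form y'' + P_1(x) y' + P_2(x) y = 0 with P_1(x) = -3 - 1/x and P_2(x) = 3/x.
x = 0 is a singular point because the y'-coefficient -3 - 1/x has a pole at x = 0 and the y-coefficient 3/x has a pole at x = 0.
It is a regular singular point because x P_1(x) = p(x) = -3x - 1 and x^2 P_2(x) = q(x) = 3x are polynomials, hence analytic at x = 0.
p(0) = -1,  q(0) = 0.
Indicial equation: r(r-1) + p(0) r + q(0) = 0, i.e. r^2 + (p(0) - 1) r + q(0) = 0, i.e. r^2 - 2 r = 0.
Discriminant: (-2)^2 - 4(0) = 4, so r = (2 ± 2)/2.
Solving: r_1 = 2, r_2 = 0.

indicial: r^2 - 2 r = 0; roots r_1 = 2, r_2 = 0


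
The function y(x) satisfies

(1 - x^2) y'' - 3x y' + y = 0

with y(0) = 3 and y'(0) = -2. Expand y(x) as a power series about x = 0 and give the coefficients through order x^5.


Ansatz: y(x) = sum_{n>=0} a_n x^n, so y'(x) = sum_{n>=1} n a_n x^(n-1) and y''(x) = sum_{n>=2} n(n-1) a_n x^(n-2).
Substitute into P(x) y'' + Q(x) y' + R(x) y = 0 with P(x) = 1 - x^2, Q(x) = -3x, R(x) = 1, and match powers of x.
Initial conditions: a_0 = 3, a_1 = -2.
Setting the coefficient of each power of x to zero and solving order by order (substituting the coefficients already found):
  x^0: 2 a_2 + a_0 = 0  ->  2 a_2 = -a_0 = -3  ->  a_2 = -3/2
  x^1: 6 a_3 - 2 a_1 = 0  ->  6 a_3 = 2 a_1 = -4  ->  a_3 = -2/3
  x^2: 12 a_4 - 7 a_2 = 0  ->  12 a_4 = 7 a_2 = -21/2  ->  a_4 = -7/8
  x^3: 20 a_5 - 14 a_3 = 0  ->  20 a_5 = 14 a_3 = -28/3  ->  a_5 = -7/15
Truncated series: y(x) = 3 - 2 x - (3/2) x^2 - (2/3) x^3 - (7/8) x^4 - (7/15) x^5 + O(x^6).

a_0 = 3; a_1 = -2; a_2 = -3/2; a_3 = -2/3; a_4 = -7/8; a_5 = -7/15


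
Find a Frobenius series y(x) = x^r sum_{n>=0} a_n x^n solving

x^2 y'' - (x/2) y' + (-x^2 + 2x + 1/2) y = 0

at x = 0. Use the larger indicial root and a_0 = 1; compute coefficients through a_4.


Write in Frobenius form y'' + (p(x)/x) y' + (q(x)/x^2) y = 0:
  p(x) = -1/2,  q(x) = -x^2 + 2x + 1/2.
Indicial equation: r(r-1) + (-1/2) r + (1/2) = 0 -> roots r_1 = 1, r_2 = 1/2.
Take r = r_1 = 1. Let y(x) = x^r sum_{n>=0} a_n x^n with a_0 = 1.
Substitute y = x^r sum a_n x^n and match x^{r+n}. The recurrence is
  D(n) a_n + 2 a_{n-1} - 1 a_{n-2} = 0,  where D(n) = (r+n)(r+n-1) + (-1/2)(r+n) + (1/2).
  a_n = [-2 a_{n-1} + 1 a_{n-2}] / D(n).
Since the indicial polynomial factors as (r - r_1)(r - r_2), D(n) = (r_1 + n - r_1)(r_1 + n - r_2) = n(n + 1/2).
Evaluating step by step (a_0 = 1):
  n = 1: D(1) = 1(1 + 1/2) = 3/2; numerator = -2(1) = -2; a_1 = (-2)/(3/2) = -4/3
  n = 2: D(2) = 2(2 + 1/2) = 5; numerator = -2(-4/3) + 1(1) = 11/3; a_2 = (11/3)/(5) = 11/15
  n = 3: D(3) = 3(3 + 1/2) = 21/2; numerator = -2(11/15) + 1(-4/3) = -14/5; a_3 = (-14/5)/(21/2) = -4/15
  n = 4: D(4) = 4(4 + 1/2) = 18; numerator = -2(-4/15) + 1(11/15) = 19/15; a_4 = (19/15)/(18) = 19/270

r = 1; a_0 = 1; a_1 = -4/3; a_2 = 11/15; a_3 = -4/15; a_4 = 19/270


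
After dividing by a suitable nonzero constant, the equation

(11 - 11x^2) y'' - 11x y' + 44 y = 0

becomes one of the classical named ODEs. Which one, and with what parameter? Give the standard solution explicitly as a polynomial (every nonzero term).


All three coefficients share the factor 11; dividing through by 11 gives  (1 - x^2) y'' - x y' + 4 y = 0.
This matches the Chebyshev equation (1 - x^2) y'' - x y' + n^2 y = 0 (note the -x y' term, not -2x y') with n^2 = 4, so n = 2; the polynomial solution is T_2(x).
With y = sum_k a_k x^k, matching x^k gives (k+2)(k+1) a_{k+2} = (k^2 - n^2) a_k = (k - 2)(k + 2) a_k. The right side vanishes at k = 2, so the series with the parity of 2 terminates at degree 2.
Standard normalization: leading coefficient of T_n is 2^(n-1), so a_2 = 2^1 = 2. Work downward with a_k = (k+1)(k+2) a_{k+2} / ((k - 2)(k + 2)):
  a_0 = (1)(2)(2) / ((0 - 2)(0 + 2)) = 4/(-4) = -1
Hence T_2(x) = 2 x^2 - 1.

T_2(x); series = 2 x^2 - 1


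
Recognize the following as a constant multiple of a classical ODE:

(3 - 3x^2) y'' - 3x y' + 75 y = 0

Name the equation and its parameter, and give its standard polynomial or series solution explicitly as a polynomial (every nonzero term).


All three coefficients share the factor 3; dividing through by 3 gives  (1 - x^2) y'' - x y' + 25 y = 0.
This matches the Chebyshev equation (1 - x^2) y'' - x y' + n^2 y = 0 (note the -x y' term, not -2x y') with n^2 = 25, so n = 5; the polynomial solution is T_5(x).
With y = sum_k a_k x^k, matching x^k gives (k+2)(k+1) a_{k+2} = (k^2 - n^2) a_k = (k - 5)(k + 5) a_k. The right side vanishes at k = 5, so the series with the parity of 5 terminates at degree 5.
Standard normalization: leading coefficient of T_n is 2^(n-1), so a_5 = 2^4 = 16. Work downward with a_k = (k+1)(k+2) a_{k+2} / ((k - 5)(k + 5)):
  a_3 = (4)(5)(16) / ((3 - 5)(3 + 5)) = 320/(-16) = -20
  a_1 = (2)(3)(-20) / ((1 - 5)(1 + 5)) = -120/(-24) = 5
Hence T_5(x) = 16 x^5 - 20 x^3 + 5 x.

T_5(x); series = 16 x^5 - 20 x^3 + 5 x


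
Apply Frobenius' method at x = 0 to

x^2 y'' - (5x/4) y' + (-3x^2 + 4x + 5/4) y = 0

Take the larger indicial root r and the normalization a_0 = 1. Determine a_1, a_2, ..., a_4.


Write in Frobenius form y'' + (p(x)/x) y' + (q(x)/x^2) y = 0:
  p(x) = -5/4,  q(x) = -3x^2 + 4x + 5/4.
Indicial equation: r(r-1) + (-5/4) r + (5/4) = 0 -> roots r_1 = 5/4, r_2 = 1.
Take r = r_1 = 5/4. Let y(x) = x^r sum_{n>=0} a_n x^n with a_0 = 1.
Substitute y = x^r sum a_n x^n and match x^{r+n}. The recurrence is
  D(n) a_n + 4 a_{n-1} - 3 a_{n-2} = 0,  where D(n) = (r+n)(r+n-1) + (-5/4)(r+n) + (5/4).
  a_n = [-4 a_{n-1} + 3 a_{n-2}] / D(n).
Since the indicial polynomial factors as (r - r_1)(r - r_2), D(n) = (r_1 + n - r_1)(r_1 + n - r_2) = n(n + 1/4).
Evaluating step by step (a_0 = 1):
  n = 1: D(1) = 1(1 + 1/4) = 5/4; numerator = -4(1) = -4; a_1 = (-4)/(5/4) = -16/5
  n = 2: D(2) = 2(2 + 1/4) = 9/2; numerator = -4(-16/5) + 3(1) = 79/5; a_2 = (79/5)/(9/2) = 158/45
  n = 3: D(3) = 3(3 + 1/4) = 39/4; numerator = -4(158/45) + 3(-16/5) = -1064/45; a_3 = (-1064/45)/(39/4) = -4256/1755
  n = 4: D(4) = 4(4 + 1/4) = 17; numerator = -4(-4256/1755) + 3(158/45) = 7102/351; a_4 = (7102/351)/(17) = 7102/5967

r = 5/4; a_0 = 1; a_1 = -16/5; a_2 = 158/45; a_3 = -4256/1755; a_4 = 7102/5967


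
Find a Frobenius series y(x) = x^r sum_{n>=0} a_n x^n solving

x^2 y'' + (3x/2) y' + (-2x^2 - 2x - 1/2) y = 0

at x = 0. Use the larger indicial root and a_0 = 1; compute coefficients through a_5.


Write in Frobenius form y'' + (p(x)/x) y' + (q(x)/x^2) y = 0:
  p(x) = 3/2,  q(x) = -2x^2 - 2x - 1/2.
Indicial equation: r(r-1) + (3/2) r + (-1/2) = 0 -> roots r_1 = 1/2, r_2 = -1.
Take r = r_1 = 1/2. Let y(x) = x^r sum_{n>=0} a_n x^n with a_0 = 1.
Substitute y = x^r sum a_n x^n and match x^{r+n}. The recurrence is
  D(n) a_n - 2 a_{n-1} - 2 a_{n-2} = 0,  where D(n) = (r+n)(r+n-1) + (3/2)(r+n) + (-1/2).
  a_n = [2 a_{n-1} + 2 a_{n-2}] / D(n).
Since the indicial polynomial factors as (r - r_1)(r - r_2), D(n) = (r_1 + n - r_1)(r_1 + n - r_2) = n(n + 3/2).
Evaluating step by step (a_0 = 1):
  n = 1: D(1) = 1(1 + 3/2) = 5/2; numerator = 2(1) = 2; a_1 = (2)/(5/2) = 4/5
  n = 2: D(2) = 2(2 + 3/2) = 7; numerator = 2(4/5) + 2(1) = 18/5; a_2 = (18/5)/(7) = 18/35
  n = 3: D(3) = 3(3 + 3/2) = 27/2; numerator = 2(18/35) + 2(4/5) = 92/35; a_3 = (92/35)/(27/2) = 184/945
  n = 4: D(4) = 4(4 + 3/2) = 22; numerator = 2(184/945) + 2(18/35) = 268/189; a_4 = (268/189)/(22) = 134/2079
  n = 5: D(5) = 5(5 + 3/2) = 65/2; numerator = 2(134/2079) + 2(184/945) = 1796/3465; a_5 = (1796/3465)/(65/2) = 3592/225225

r = 1/2; a_0 = 1; a_1 = 4/5; a_2 = 18/35; a_3 = 184/945; a_4 = 134/2079; a_5 = 3592/225225


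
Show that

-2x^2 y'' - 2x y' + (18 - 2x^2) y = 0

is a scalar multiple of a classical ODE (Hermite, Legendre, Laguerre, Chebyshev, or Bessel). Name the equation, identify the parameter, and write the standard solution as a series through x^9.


All three coefficients share the factor -2; dividing through by -2 gives  x^2 y'' + x y' + (x^2 - 9) y = 0.
This matches the Bessel equation x^2 y'' + x y' + (x^2 - nu^2) y = 0 with nu^2 = 9, so nu = 3; the solution bounded at x = 0 is J_3(x).
Frobenius at x = 0: indicial roots ±nu; for r = nu the recurrence k(k + 2nu) c_k = -c_{k-2} gives the standard series J_nu(x) = sum_{k>=0} (-1)^k / (k! (k+nu)!) (x/2)^(2k+nu). Evaluate the first 4 terms:
  k = 0: (-1)^0 / (0! * 3! * 2^3) x^3 = 1/(1*6*8) x^3 = (1/48) x^3
  k = 1: (-1)^1 / (1! * 4! * 2^5) x^5 = -1/(1*24*32) x^5 = (-1/768) x^5
  k = 2: (-1)^2 / (2! * 5! * 2^7) x^7 = 1/(2*120*128) x^7 = (1/30720) x^7
  k = 3: (-1)^3 / (3! * 6! * 2^9) x^9 = -1/(6*720*512) x^9 = (-1/2211840) x^9
Hence J_3(x) = -x^9/2211840 + x^7/30720 - x^5/768 + x^3/48 + ....

J_3(x); series = -x^9/2211840 + x^7/30720 - x^5/768 + x^3/48


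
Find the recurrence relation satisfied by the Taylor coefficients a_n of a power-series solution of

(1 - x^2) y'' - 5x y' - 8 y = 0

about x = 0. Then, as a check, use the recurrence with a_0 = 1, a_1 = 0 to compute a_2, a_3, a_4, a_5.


Substitute y = sum_n a_n x^n.
(1 - 1 x^2) y'' contributes (n+2)(n+1) a_{n+2} - n(n-1) a_n at x^n.
-5 x y'(x) contributes -5 n a_n at x^n.
-8 y(x) contributes -8 a_n at x^n.
Matching x^n: (n+2)(n+1) a_{n+2} + (-n(n-1) - 5 n - 8) a_n = 0.
Thus a_{n+2} = (n(n-1) + 5 n + 8) / ((n+1)(n+2)) * a_n.

Check with a_0 = 1, a_1 = 0 (apply the recurrence for n = 0, 1, 2, 3): a_0 = 1, a_1 = 0, a_2 = 4, a_3 = 0, a_4 = 20/3, a_5 = 0.

a_(n+2) = (n(n-1) + 5 n + 8) / ((n+1)(n+2)) * a_n; check: a_0 = 1, a_1 = 0, a_2 = 4, a_3 = 0, a_4 = 20/3, a_5 = 0


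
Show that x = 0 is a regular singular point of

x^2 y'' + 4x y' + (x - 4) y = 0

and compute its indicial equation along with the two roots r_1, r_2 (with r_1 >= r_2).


Divide by x^2 to reach normal form y'' + P_1(x) y' + P_2(x) y = 0 with P_1(x) = 4/x and P_2(x) = 1/x - 4/x^2.
x = 0 is a singular point because the y'-coefficient 4/x has a pole at x = 0 and the y-coefficient 1/x - 4/x^2 has a pole at x = 0.
It is a regular singular point because x P_1(x) = p(x) = 4 and x^2 P_2(x) = q(x) = x - 4 are polynomials, hence analytic at x = 0.
p(0) = 4,  q(0) = -4.
Indicial equation: r(r-1) + p(0) r + q(0) = 0, i.e. r^2 + (p(0) - 1) r + q(0) = 0, i.e. r^2 + 3 r - 4 = 0.
Discriminant: (3)^2 - 4(-4) = 25, so r = (-3 ± 5)/2.
Solving: r_1 = 1, r_2 = -4.

indicial: r^2 + 3 r - 4 = 0; roots r_1 = 1, r_2 = -4


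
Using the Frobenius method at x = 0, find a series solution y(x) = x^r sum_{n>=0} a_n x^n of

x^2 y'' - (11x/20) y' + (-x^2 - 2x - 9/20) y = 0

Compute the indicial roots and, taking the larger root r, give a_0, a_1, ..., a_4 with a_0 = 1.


Write in Frobenius form y'' + (p(x)/x) y' + (q(x)/x^2) y = 0:
  p(x) = -11/20,  q(x) = -x^2 - 2x - 9/20.
Indicial equation: r(r-1) + (-11/20) r + (-9/20) = 0 -> roots r_1 = 9/5, r_2 = -1/4.
Take r = r_1 = 9/5. Let y(x) = x^r sum_{n>=0} a_n x^n with a_0 = 1.
Substitute y = x^r sum a_n x^n and match x^{r+n}. The recurrence is
  D(n) a_n - 2 a_{n-1} - 1 a_{n-2} = 0,  where D(n) = (r+n)(r+n-1) + (-11/20)(r+n) + (-9/20).
  a_n = [2 a_{n-1} + 1 a_{n-2}] / D(n).
Since the indicial polynomial factors as (r - r_1)(r - r_2), D(n) = (r_1 + n - r_1)(r_1 + n - r_2) = n(n + 41/20).
Evaluating step by step (a_0 = 1):
  n = 1: D(1) = 1(1 + 41/20) = 61/20; numerator = 2(1) = 2; a_1 = (2)/(61/20) = 40/61
  n = 2: D(2) = 2(2 + 41/20) = 81/10; numerator = 2(40/61) + 1(1) = 141/61; a_2 = (141/61)/(81/10) = 470/1647
  n = 3: D(3) = 3(3 + 41/20) = 303/20; numerator = 2(470/1647) + 1(40/61) = 2020/1647; a_3 = (2020/1647)/(303/20) = 400/4941
  n = 4: D(4) = 4(4 + 41/20) = 121/5; numerator = 2(400/4941) + 1(470/1647) = 2210/4941; a_4 = (2210/4941)/(121/5) = 11050/597861

r = 9/5; a_0 = 1; a_1 = 40/61; a_2 = 470/1647; a_3 = 400/4941; a_4 = 11050/597861


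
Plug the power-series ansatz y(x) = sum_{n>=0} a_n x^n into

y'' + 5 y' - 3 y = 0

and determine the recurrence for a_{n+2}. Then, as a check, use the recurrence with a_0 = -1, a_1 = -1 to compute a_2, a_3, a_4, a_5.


Substitute y = sum_n a_n x^n.
y''(x) has coefficient (n+2)(n+1) a_{n+2} at x^n;
5 y'(x) has coefficient 5 (n+1) a_{n+1} at x^n;
-3 y(x) has coefficient -3 a_n at x^n.
Matching x^n: (n+2)(n+1) a_{n+2} + 5 (n+1) a_{n+1} - 3 a_n = 0.
Thus a_{n+2} = [-5 (n+1) a_{n+1} + 3 a_n] / ((n+1)(n+2)).

Check with a_0 = -1, a_1 = -1 (apply the recurrence for n = 0, 1, 2, 3): a_0 = -1, a_1 = -1, a_2 = 1, a_3 = -13/6, a_4 = 71/24, a_5 = -197/60.

a_(n+2) = [-5 (n+1) a_(n+1) + 3 a_n] / ((n+1)(n+2)); check: a_0 = -1, a_1 = -1, a_2 = 1, a_3 = -13/6, a_4 = 71/24, a_5 = -197/60


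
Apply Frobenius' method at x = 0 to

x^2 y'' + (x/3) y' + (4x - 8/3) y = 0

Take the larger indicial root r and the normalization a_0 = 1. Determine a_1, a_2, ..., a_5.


Write in Frobenius form y'' + (p(x)/x) y' + (q(x)/x^2) y = 0:
  p(x) = 1/3,  q(x) = 4x - 8/3.
Indicial equation: r(r-1) + (1/3) r + (-8/3) = 0 -> roots r_1 = 2, r_2 = -4/3.
Take r = r_1 = 2. Let y(x) = x^r sum_{n>=0} a_n x^n with a_0 = 1.
Substitute y = x^r sum a_n x^n and match x^{r+n}. The recurrence is
  D(n) a_n + 4 a_{n-1} = 0,  where D(n) = (r+n)(r+n-1) + (1/3)(r+n) + (-8/3).
  a_n = -4 / D(n) * a_{n-1}.
Since the indicial polynomial factors as (r - r_1)(r - r_2), D(n) = (r_1 + n - r_1)(r_1 + n - r_2) = n(n + 10/3).
Evaluating step by step (a_0 = 1):
  n = 1: D(1) = 1(1 + 10/3) = 13/3; numerator = -4(1) = -4; a_1 = (-4)/(13/3) = -12/13
  n = 2: D(2) = 2(2 + 10/3) = 32/3; numerator = -4(-12/13) = 48/13; a_2 = (48/13)/(32/3) = 9/26
  n = 3: D(3) = 3(3 + 10/3) = 19; numerator = -4(9/26) = -18/13; a_3 = (-18/13)/(19) = -18/247
  n = 4: D(4) = 4(4 + 10/3) = 88/3; numerator = -4(-18/247) = 72/247; a_4 = (72/247)/(88/3) = 27/2717
  n = 5: D(5) = 5(5 + 10/3) = 125/3; numerator = -4(27/2717) = -108/2717; a_5 = (-108/2717)/(125/3) = -324/339625

r = 2; a_0 = 1; a_1 = -12/13; a_2 = 9/26; a_3 = -18/247; a_4 = 27/2717; a_5 = -324/339625


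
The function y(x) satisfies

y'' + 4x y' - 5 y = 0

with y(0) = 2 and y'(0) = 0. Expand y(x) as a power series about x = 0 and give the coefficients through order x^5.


Ansatz: y(x) = sum_{n>=0} a_n x^n, so y'(x) = sum_{n>=1} n a_n x^(n-1) and y''(x) = sum_{n>=2} n(n-1) a_n x^(n-2).
Substitute into P(x) y'' + Q(x) y' + R(x) y = 0 with P(x) = 1, Q(x) = 4x, R(x) = -5, and match powers of x.
Initial conditions: a_0 = 2, a_1 = 0.
Setting the coefficient of each power of x to zero and solving order by order (substituting the coefficients already found):
  x^0: 2 a_2 - 5 a_0 = 0  ->  2 a_2 = 5 a_0 = 10  ->  a_2 = 5
  x^1: 6 a_3 - a_1 = 0  ->  6 a_3 = a_1 = 0  ->  a_3 = 0
  x^2: 12 a_4 + 3 a_2 = 0  ->  12 a_4 = -3 a_2 = -15  ->  a_4 = -5/4
  x^3: 20 a_5 + 7 a_3 = 0  ->  20 a_5 = -7 a_3 = 0  ->  a_5 = 0
Truncated series: y(x) = 2 + 5 x^2 - (5/4) x^4 + O(x^6).

a_0 = 2; a_1 = 0; a_2 = 5; a_3 = 0; a_4 = -5/4; a_5 = 0


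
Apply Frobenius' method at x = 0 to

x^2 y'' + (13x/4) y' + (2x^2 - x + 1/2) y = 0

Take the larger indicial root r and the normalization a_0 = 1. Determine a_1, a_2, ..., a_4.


Write in Frobenius form y'' + (p(x)/x) y' + (q(x)/x^2) y = 0:
  p(x) = 13/4,  q(x) = 2x^2 - x + 1/2.
Indicial equation: r(r-1) + (13/4) r + (1/2) = 0 -> roots r_1 = -1/4, r_2 = -2.
Take r = r_1 = -1/4. Let y(x) = x^r sum_{n>=0} a_n x^n with a_0 = 1.
Substitute y = x^r sum a_n x^n and match x^{r+n}. The recurrence is
  D(n) a_n - 1 a_{n-1} + 2 a_{n-2} = 0,  where D(n) = (r+n)(r+n-1) + (13/4)(r+n) + (1/2).
  a_n = [1 a_{n-1} - 2 a_{n-2}] / D(n).
Since the indicial polynomial factors as (r - r_1)(r - r_2), D(n) = (r_1 + n - r_1)(r_1 + n - r_2) = n(n + 7/4).
Evaluating step by step (a_0 = 1):
  n = 1: D(1) = 1(1 + 7/4) = 11/4; numerator = 1(1) = 1; a_1 = (1)/(11/4) = 4/11
  n = 2: D(2) = 2(2 + 7/4) = 15/2; numerator = 1(4/11) - 2(1) = -18/11; a_2 = (-18/11)/(15/2) = -12/55
  n = 3: D(3) = 3(3 + 7/4) = 57/4; numerator = 1(-12/55) - 2(4/11) = -52/55; a_3 = (-52/55)/(57/4) = -208/3135
  n = 4: D(4) = 4(4 + 7/4) = 23; numerator = 1(-208/3135) - 2(-12/55) = 232/627; a_4 = (232/627)/(23) = 232/14421

r = -1/4; a_0 = 1; a_1 = 4/11; a_2 = -12/55; a_3 = -208/3135; a_4 = 232/14421


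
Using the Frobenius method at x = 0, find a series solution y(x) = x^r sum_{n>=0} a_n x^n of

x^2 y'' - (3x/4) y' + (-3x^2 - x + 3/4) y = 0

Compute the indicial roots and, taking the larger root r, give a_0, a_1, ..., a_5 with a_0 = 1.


Write in Frobenius form y'' + (p(x)/x) y' + (q(x)/x^2) y = 0:
  p(x) = -3/4,  q(x) = -3x^2 - x + 3/4.
Indicial equation: r(r-1) + (-3/4) r + (3/4) = 0 -> roots r_1 = 1, r_2 = 3/4.
Take r = r_1 = 1. Let y(x) = x^r sum_{n>=0} a_n x^n with a_0 = 1.
Substitute y = x^r sum a_n x^n and match x^{r+n}. The recurrence is
  D(n) a_n - 1 a_{n-1} - 3 a_{n-2} = 0,  where D(n) = (r+n)(r+n-1) + (-3/4)(r+n) + (3/4).
  a_n = [1 a_{n-1} + 3 a_{n-2}] / D(n).
Since the indicial polynomial factors as (r - r_1)(r - r_2), D(n) = (r_1 + n - r_1)(r_1 + n - r_2) = n(n + 1/4).
Evaluating step by step (a_0 = 1):
  n = 1: D(1) = 1(1 + 1/4) = 5/4; numerator = 1(1) = 1; a_1 = (1)/(5/4) = 4/5
  n = 2: D(2) = 2(2 + 1/4) = 9/2; numerator = 1(4/5) + 3(1) = 19/5; a_2 = (19/5)/(9/2) = 38/45
  n = 3: D(3) = 3(3 + 1/4) = 39/4; numerator = 1(38/45) + 3(4/5) = 146/45; a_3 = (146/45)/(39/4) = 584/1755
  n = 4: D(4) = 4(4 + 1/4) = 17; numerator = 1(584/1755) + 3(38/45) = 1006/351; a_4 = (1006/351)/(17) = 1006/5967
  n = 5: D(5) = 5(5 + 1/4) = 105/4; numerator = 1(1006/5967) + 3(584/1755) = 2678/2295; a_5 = (2678/2295)/(105/4) = 10712/240975

r = 1; a_0 = 1; a_1 = 4/5; a_2 = 38/45; a_3 = 584/1755; a_4 = 1006/5967; a_5 = 10712/240975


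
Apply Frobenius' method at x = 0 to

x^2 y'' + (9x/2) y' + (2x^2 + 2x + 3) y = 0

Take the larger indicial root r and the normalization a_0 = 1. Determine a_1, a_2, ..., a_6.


Write in Frobenius form y'' + (p(x)/x) y' + (q(x)/x^2) y = 0:
  p(x) = 9/2,  q(x) = 2x^2 + 2x + 3.
Indicial equation: r(r-1) + (9/2) r + (3) = 0 -> roots r_1 = -3/2, r_2 = -2.
Take r = r_1 = -3/2. Let y(x) = x^r sum_{n>=0} a_n x^n with a_0 = 1.
Substitute y = x^r sum a_n x^n and match x^{r+n}. The recurrence is
  D(n) a_n + 2 a_{n-1} + 2 a_{n-2} = 0,  where D(n) = (r+n)(r+n-1) + (9/2)(r+n) + (3).
  a_n = [-2 a_{n-1} - 2 a_{n-2}] / D(n).
Since the indicial polynomial factors as (r - r_1)(r - r_2), D(n) = (r_1 + n - r_1)(r_1 + n - r_2) = n(n + 1/2).
Evaluating step by step (a_0 = 1):
  n = 1: D(1) = 1(1 + 1/2) = 3/2; numerator = -2(1) = -2; a_1 = (-2)/(3/2) = -4/3
  n = 2: D(2) = 2(2 + 1/2) = 5; numerator = -2(-4/3) - 2(1) = 2/3; a_2 = (2/3)/(5) = 2/15
  n = 3: D(3) = 3(3 + 1/2) = 21/2; numerator = -2(2/15) - 2(-4/3) = 12/5; a_3 = (12/5)/(21/2) = 8/35
  n = 4: D(4) = 4(4 + 1/2) = 18; numerator = -2(8/35) - 2(2/15) = -76/105; a_4 = (-76/105)/(18) = -38/945
  n = 5: D(5) = 5(5 + 1/2) = 55/2; numerator = -2(-38/945) - 2(8/35) = -356/945; a_5 = (-356/945)/(55/2) = -712/51975
  n = 6: D(6) = 6(6 + 1/2) = 39; numerator = -2(-712/51975) - 2(-38/945) = 1868/17325; a_6 = (1868/17325)/(39) = 1868/675675

r = -3/2; a_0 = 1; a_1 = -4/3; a_2 = 2/15; a_3 = 8/35; a_4 = -38/945; a_5 = -712/51975; a_6 = 1868/675675


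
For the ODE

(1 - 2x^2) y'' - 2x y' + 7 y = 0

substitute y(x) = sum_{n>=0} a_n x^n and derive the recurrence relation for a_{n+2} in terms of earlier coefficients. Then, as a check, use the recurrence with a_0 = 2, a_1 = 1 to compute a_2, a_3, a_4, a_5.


Substitute y = sum_n a_n x^n.
(1 - 2 x^2) y'' contributes (n+2)(n+1) a_{n+2} - 2 n(n-1) a_n at x^n.
-2 x y'(x) contributes -2 n a_n at x^n.
7 y(x) contributes 7 a_n at x^n.
Matching x^n: (n+2)(n+1) a_{n+2} + (-2 n(n-1) - 2 n + 7) a_n = 0.
Thus a_{n+2} = (2 n(n-1) + 2 n - 7) / ((n+1)(n+2)) * a_n.

Check with a_0 = 2, a_1 = 1 (apply the recurrence for n = 0, 1, 2, 3): a_0 = 2, a_1 = 1, a_2 = -7, a_3 = -5/6, a_4 = -7/12, a_5 = -11/24.

a_(n+2) = (2 n(n-1) + 2 n - 7) / ((n+1)(n+2)) * a_n; check: a_0 = 2, a_1 = 1, a_2 = -7, a_3 = -5/6, a_4 = -7/12, a_5 = -11/24


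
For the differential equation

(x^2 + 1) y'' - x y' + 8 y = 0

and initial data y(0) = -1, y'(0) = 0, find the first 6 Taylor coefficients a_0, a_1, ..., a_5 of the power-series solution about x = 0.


Ansatz: y(x) = sum_{n>=0} a_n x^n, so y'(x) = sum_{n>=1} n a_n x^(n-1) and y''(x) = sum_{n>=2} n(n-1) a_n x^(n-2).
Substitute into P(x) y'' + Q(x) y' + R(x) y = 0 with P(x) = x^2 + 1, Q(x) = -x, R(x) = 8, and match powers of x.
Initial conditions: a_0 = -1, a_1 = 0.
Setting the coefficient of each power of x to zero and solving order by order (substituting the coefficients already found):
  x^0: 2 a_2 + 8 a_0 = 0  ->  2 a_2 = -8 a_0 = 8  ->  a_2 = 4
  x^1: 6 a_3 + 7 a_1 = 0  ->  6 a_3 = -7 a_1 = 0  ->  a_3 = 0
  x^2: 12 a_4 + 8 a_2 = 0  ->  12 a_4 = -8 a_2 = -32  ->  a_4 = -8/3
  x^3: 20 a_5 + 11 a_3 = 0  ->  20 a_5 = -11 a_3 = 0  ->  a_5 = 0
Truncated series: y(x) = -1 + 4 x^2 - (8/3) x^4 + O(x^6).

a_0 = -1; a_1 = 0; a_2 = 4; a_3 = 0; a_4 = -8/3; a_5 = 0


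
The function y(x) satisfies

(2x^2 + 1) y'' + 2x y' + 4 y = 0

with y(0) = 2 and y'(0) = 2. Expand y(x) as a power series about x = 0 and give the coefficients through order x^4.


Ansatz: y(x) = sum_{n>=0} a_n x^n, so y'(x) = sum_{n>=1} n a_n x^(n-1) and y''(x) = sum_{n>=2} n(n-1) a_n x^(n-2).
Substitute into P(x) y'' + Q(x) y' + R(x) y = 0 with P(x) = 2x^2 + 1, Q(x) = 2x, R(x) = 4, and match powers of x.
Initial conditions: a_0 = 2, a_1 = 2.
Setting the coefficient of each power of x to zero and solving order by order (substituting the coefficients already found):
  x^0: 2 a_2 + 4 a_0 = 0  ->  2 a_2 = -4 a_0 = -8  ->  a_2 = -4
  x^1: 6 a_3 + 6 a_1 = 0  ->  6 a_3 = -6 a_1 = -12  ->  a_3 = -2
  x^2: 12 a_4 + 12 a_2 = 0  ->  12 a_4 = -12 a_2 = 48  ->  a_4 = 4
Truncated series: y(x) = 2 + 2 x - 4 x^2 - 2 x^3 + 4 x^4 + O(x^5).

a_0 = 2; a_1 = 2; a_2 = -4; a_3 = -2; a_4 = 4


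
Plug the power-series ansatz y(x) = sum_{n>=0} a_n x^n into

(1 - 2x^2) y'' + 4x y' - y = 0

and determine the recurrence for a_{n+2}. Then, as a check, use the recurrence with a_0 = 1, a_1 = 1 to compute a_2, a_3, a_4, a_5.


Substitute y = sum_n a_n x^n.
(1 - 2 x^2) y'' contributes (n+2)(n+1) a_{n+2} - 2 n(n-1) a_n at x^n.
4 x y'(x) contributes 4 n a_n at x^n.
-y(x) contributes -1 a_n at x^n.
Matching x^n: (n+2)(n+1) a_{n+2} + (-2 n(n-1) + 4 n - 1) a_n = 0.
Thus a_{n+2} = (2 n(n-1) - 4 n + 1) / ((n+1)(n+2)) * a_n.

Check with a_0 = 1, a_1 = 1 (apply the recurrence for n = 0, 1, 2, 3): a_0 = 1, a_1 = 1, a_2 = 1/2, a_3 = -1/2, a_4 = -1/8, a_5 = -1/40.

a_(n+2) = (2 n(n-1) - 4 n + 1) / ((n+1)(n+2)) * a_n; check: a_0 = 1, a_1 = 1, a_2 = 1/2, a_3 = -1/2, a_4 = -1/8, a_5 = -1/40


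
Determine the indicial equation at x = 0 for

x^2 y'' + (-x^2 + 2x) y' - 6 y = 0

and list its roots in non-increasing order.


Divide by x^2 to reach normal form y'' + P_1(x) y' + P_2(x) y = 0 with P_1(x) = -1 + 2/x and P_2(x) = -6/x^2.
x = 0 is a singular point because the y'-coefficient -1 + 2/x has a pole at x = 0 and the y-coefficient -6/x^2 has a pole at x = 0.
It is a regular singular point because x P_1(x) = p(x) = 2 - x and x^2 P_2(x) = q(x) = -6 are polynomials, hence analytic at x = 0.
p(0) = 2,  q(0) = -6.
Indicial equation: r(r-1) + p(0) r + q(0) = 0, i.e. r^2 + (p(0) - 1) r + q(0) = 0, i.e. r^2 + 1 r - 6 = 0.
Discriminant: (1)^2 - 4(-6) = 25, so r = (-1 ± 5)/2.
Solving: r_1 = 2, r_2 = -3.

indicial: r^2 + 1 r - 6 = 0; roots r_1 = 2, r_2 = -3


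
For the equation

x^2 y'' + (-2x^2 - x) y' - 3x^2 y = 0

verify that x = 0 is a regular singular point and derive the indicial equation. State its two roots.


Divide by x^2 to reach normal form y'' + P_1(x) y' + P_2(x) y = 0 with P_1(x) = -2 - 1/x and P_2(x) = -3.
x = 0 is a singular point because the y'-coefficient -2 - 1/x has a pole at x = 0.
It is a regular singular point because x P_1(x) = p(x) = -2x - 1 and x^2 P_2(x) = q(x) = -3x^2 are polynomials, hence analytic at x = 0.
p(0) = -1,  q(0) = 0.
Indicial equation: r(r-1) + p(0) r + q(0) = 0, i.e. r^2 + (p(0) - 1) r + q(0) = 0, i.e. r^2 - 2 r = 0.
Discriminant: (-2)^2 - 4(0) = 4, so r = (2 ± 2)/2.
Solving: r_1 = 2, r_2 = 0.

indicial: r^2 - 2 r = 0; roots r_1 = 2, r_2 = 0


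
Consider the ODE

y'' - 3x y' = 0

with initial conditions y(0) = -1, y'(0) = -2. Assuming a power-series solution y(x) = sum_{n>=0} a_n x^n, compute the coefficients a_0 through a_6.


Ansatz: y(x) = sum_{n>=0} a_n x^n, so y'(x) = sum_{n>=1} n a_n x^(n-1) and y''(x) = sum_{n>=2} n(n-1) a_n x^(n-2).
Substitute into P(x) y'' + Q(x) y' + R(x) y = 0 with P(x) = 1, Q(x) = -3x, R(x) = 0, and match powers of x.
Initial conditions: a_0 = -1, a_1 = -2.
Setting the coefficient of each power of x to zero and solving order by order (substituting the coefficients already found):
  x^0: 2 a_2 = 0  ->  a_2 = 0
  x^1: 6 a_3 - 3 a_1 = 0  ->  6 a_3 = 3 a_1 = -6  ->  a_3 = -1
  x^2: 12 a_4 - 6 a_2 = 0  ->  12 a_4 = 6 a_2 = 0  ->  a_4 = 0
  x^3: 20 a_5 - 9 a_3 = 0  ->  20 a_5 = 9 a_3 = -9  ->  a_5 = -9/20
  x^4: 30 a_6 - 12 a_4 = 0  ->  30 a_6 = 12 a_4 = 0  ->  a_6 = 0
Truncated series: y(x) = -1 - 2 x - x^3 - (9/20) x^5 + O(x^7).

a_0 = -1; a_1 = -2; a_2 = 0; a_3 = -1; a_4 = 0; a_5 = -9/20; a_6 = 0


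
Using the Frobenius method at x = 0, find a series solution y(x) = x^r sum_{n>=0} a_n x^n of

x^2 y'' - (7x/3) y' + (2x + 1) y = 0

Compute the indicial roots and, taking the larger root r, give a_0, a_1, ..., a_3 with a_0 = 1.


Write in Frobenius form y'' + (p(x)/x) y' + (q(x)/x^2) y = 0:
  p(x) = -7/3,  q(x) = 2x + 1.
Indicial equation: r(r-1) + (-7/3) r + (1) = 0 -> roots r_1 = 3, r_2 = 1/3.
Take r = r_1 = 3. Let y(x) = x^r sum_{n>=0} a_n x^n with a_0 = 1.
Substitute y = x^r sum a_n x^n and match x^{r+n}. The recurrence is
  D(n) a_n + 2 a_{n-1} = 0,  where D(n) = (r+n)(r+n-1) + (-7/3)(r+n) + (1).
  a_n = -2 / D(n) * a_{n-1}.
Since the indicial polynomial factors as (r - r_1)(r - r_2), D(n) = (r_1 + n - r_1)(r_1 + n - r_2) = n(n + 8/3).
Evaluating step by step (a_0 = 1):
  n = 1: D(1) = 1(1 + 8/3) = 11/3; numerator = -2(1) = -2; a_1 = (-2)/(11/3) = -6/11
  n = 2: D(2) = 2(2 + 8/3) = 28/3; numerator = -2(-6/11) = 12/11; a_2 = (12/11)/(28/3) = 9/77
  n = 3: D(3) = 3(3 + 8/3) = 17; numerator = -2(9/77) = -18/77; a_3 = (-18/77)/(17) = -18/1309

r = 3; a_0 = 1; a_1 = -6/11; a_2 = 9/77; a_3 = -18/1309
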